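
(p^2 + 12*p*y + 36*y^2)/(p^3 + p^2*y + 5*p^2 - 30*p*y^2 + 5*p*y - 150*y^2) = (-p - 6*y)/(-p^2 + 5*p*y - 5*p + 25*y)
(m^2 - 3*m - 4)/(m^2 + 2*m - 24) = (m + 1)/(m + 6)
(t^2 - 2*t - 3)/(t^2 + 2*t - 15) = (t + 1)/(t + 5)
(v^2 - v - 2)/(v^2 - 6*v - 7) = (v - 2)/(v - 7)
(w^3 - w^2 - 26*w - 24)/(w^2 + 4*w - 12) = (w^3 - w^2 - 26*w - 24)/(w^2 + 4*w - 12)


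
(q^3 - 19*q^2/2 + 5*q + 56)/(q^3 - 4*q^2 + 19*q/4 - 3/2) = 2*(2*q^3 - 19*q^2 + 10*q + 112)/(4*q^3 - 16*q^2 + 19*q - 6)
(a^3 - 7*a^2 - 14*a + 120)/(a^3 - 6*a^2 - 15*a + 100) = (a - 6)/(a - 5)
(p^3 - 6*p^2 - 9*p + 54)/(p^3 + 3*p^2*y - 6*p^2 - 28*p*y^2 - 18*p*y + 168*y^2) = (9 - p^2)/(-p^2 - 3*p*y + 28*y^2)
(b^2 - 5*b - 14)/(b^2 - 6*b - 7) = (b + 2)/(b + 1)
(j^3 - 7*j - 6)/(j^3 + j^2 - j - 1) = (j^2 - j - 6)/(j^2 - 1)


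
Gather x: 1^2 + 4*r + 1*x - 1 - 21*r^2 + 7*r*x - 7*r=-21*r^2 - 3*r + x*(7*r + 1)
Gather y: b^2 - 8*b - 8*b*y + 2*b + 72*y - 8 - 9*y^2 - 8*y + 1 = b^2 - 6*b - 9*y^2 + y*(64 - 8*b) - 7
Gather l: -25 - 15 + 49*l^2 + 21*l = 49*l^2 + 21*l - 40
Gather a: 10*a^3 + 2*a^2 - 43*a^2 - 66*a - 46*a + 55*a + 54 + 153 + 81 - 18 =10*a^3 - 41*a^2 - 57*a + 270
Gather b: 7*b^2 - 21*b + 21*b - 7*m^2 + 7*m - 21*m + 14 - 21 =7*b^2 - 7*m^2 - 14*m - 7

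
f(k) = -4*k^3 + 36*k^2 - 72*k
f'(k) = -12*k^2 + 72*k - 72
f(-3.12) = 696.56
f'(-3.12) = -413.45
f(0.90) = -38.56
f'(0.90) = -16.92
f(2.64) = -12.77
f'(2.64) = 34.44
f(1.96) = -32.94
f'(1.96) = 23.02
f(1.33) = -41.49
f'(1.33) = 2.53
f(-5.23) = 1933.49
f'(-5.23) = -776.79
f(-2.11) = 349.77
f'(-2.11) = -277.35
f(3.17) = 6.10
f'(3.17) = 35.65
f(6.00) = 0.00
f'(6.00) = -72.00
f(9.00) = -648.00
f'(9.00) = -396.00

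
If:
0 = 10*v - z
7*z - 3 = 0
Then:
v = 3/70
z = 3/7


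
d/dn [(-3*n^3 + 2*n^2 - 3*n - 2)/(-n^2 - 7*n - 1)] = (3*n^4 + 42*n^3 - 8*n^2 - 8*n - 11)/(n^4 + 14*n^3 + 51*n^2 + 14*n + 1)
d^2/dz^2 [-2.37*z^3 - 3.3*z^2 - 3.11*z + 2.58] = -14.22*z - 6.6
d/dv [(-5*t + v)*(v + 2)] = -5*t + 2*v + 2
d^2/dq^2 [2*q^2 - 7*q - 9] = 4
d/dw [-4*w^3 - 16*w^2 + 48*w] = -12*w^2 - 32*w + 48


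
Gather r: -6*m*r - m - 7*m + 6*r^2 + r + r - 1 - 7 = -8*m + 6*r^2 + r*(2 - 6*m) - 8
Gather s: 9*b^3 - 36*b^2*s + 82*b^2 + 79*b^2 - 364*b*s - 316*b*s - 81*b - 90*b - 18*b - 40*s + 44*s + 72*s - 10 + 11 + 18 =9*b^3 + 161*b^2 - 189*b + s*(-36*b^2 - 680*b + 76) + 19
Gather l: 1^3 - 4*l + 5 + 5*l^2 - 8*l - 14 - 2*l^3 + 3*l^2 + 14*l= -2*l^3 + 8*l^2 + 2*l - 8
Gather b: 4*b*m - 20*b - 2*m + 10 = b*(4*m - 20) - 2*m + 10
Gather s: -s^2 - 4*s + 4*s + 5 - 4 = 1 - s^2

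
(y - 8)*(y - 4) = y^2 - 12*y + 32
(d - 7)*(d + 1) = d^2 - 6*d - 7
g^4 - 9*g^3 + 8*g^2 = g^2*(g - 8)*(g - 1)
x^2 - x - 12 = (x - 4)*(x + 3)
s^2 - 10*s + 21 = (s - 7)*(s - 3)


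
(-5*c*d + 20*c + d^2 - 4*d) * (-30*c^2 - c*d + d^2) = 150*c^3*d - 600*c^3 - 25*c^2*d^2 + 100*c^2*d - 6*c*d^3 + 24*c*d^2 + d^4 - 4*d^3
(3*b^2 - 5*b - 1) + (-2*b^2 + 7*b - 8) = b^2 + 2*b - 9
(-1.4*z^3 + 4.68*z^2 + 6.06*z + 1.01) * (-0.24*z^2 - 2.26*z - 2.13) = 0.336*z^5 + 2.0408*z^4 - 9.0492*z^3 - 23.9064*z^2 - 15.1904*z - 2.1513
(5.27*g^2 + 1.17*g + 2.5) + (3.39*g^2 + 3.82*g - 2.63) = 8.66*g^2 + 4.99*g - 0.13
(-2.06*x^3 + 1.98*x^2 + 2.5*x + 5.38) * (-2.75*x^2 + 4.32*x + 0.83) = 5.665*x^5 - 14.3442*x^4 - 0.0311999999999983*x^3 - 2.3516*x^2 + 25.3166*x + 4.4654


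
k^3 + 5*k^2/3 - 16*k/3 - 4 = (k - 2)*(k + 2/3)*(k + 3)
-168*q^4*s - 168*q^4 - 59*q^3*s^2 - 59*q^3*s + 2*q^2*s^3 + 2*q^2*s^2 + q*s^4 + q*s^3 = (-8*q + s)*(3*q + s)*(7*q + s)*(q*s + q)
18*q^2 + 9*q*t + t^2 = (3*q + t)*(6*q + t)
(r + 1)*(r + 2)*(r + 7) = r^3 + 10*r^2 + 23*r + 14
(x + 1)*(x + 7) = x^2 + 8*x + 7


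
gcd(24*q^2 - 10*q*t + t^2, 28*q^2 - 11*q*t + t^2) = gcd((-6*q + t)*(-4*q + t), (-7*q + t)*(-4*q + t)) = 4*q - t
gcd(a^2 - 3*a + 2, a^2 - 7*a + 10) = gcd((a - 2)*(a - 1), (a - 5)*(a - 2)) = a - 2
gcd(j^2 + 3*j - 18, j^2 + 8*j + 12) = j + 6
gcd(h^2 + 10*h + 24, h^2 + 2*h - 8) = h + 4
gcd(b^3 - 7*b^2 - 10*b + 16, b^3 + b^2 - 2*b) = b^2 + b - 2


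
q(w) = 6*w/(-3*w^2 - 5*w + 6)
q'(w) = 6*w*(6*w + 5)/(-3*w^2 - 5*w + 6)^2 + 6/(-3*w^2 - 5*w + 6)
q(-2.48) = 290.62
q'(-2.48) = 55964.36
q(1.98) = -0.76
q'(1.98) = 0.43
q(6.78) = -0.25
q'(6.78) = 0.03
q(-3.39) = 1.76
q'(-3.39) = 1.83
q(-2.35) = -11.92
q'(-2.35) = 96.84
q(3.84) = -0.40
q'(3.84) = 0.09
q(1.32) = -1.36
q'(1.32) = 1.98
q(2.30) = -0.65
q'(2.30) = 0.29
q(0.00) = 0.00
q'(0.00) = 1.00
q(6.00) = -0.27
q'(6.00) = 0.04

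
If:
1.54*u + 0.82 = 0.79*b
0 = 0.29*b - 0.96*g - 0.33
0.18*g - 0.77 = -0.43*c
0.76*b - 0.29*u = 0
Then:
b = -0.25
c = 1.97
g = -0.42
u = -0.66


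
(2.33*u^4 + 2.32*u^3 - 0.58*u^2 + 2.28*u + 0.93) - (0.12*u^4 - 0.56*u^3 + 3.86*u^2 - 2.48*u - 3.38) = 2.21*u^4 + 2.88*u^3 - 4.44*u^2 + 4.76*u + 4.31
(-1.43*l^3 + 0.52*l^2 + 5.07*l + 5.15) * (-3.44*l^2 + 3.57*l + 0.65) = 4.9192*l^5 - 6.8939*l^4 - 16.5139*l^3 + 0.721900000000002*l^2 + 21.681*l + 3.3475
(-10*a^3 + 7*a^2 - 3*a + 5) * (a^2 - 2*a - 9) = -10*a^5 + 27*a^4 + 73*a^3 - 52*a^2 + 17*a - 45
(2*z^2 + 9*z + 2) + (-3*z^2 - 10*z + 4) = -z^2 - z + 6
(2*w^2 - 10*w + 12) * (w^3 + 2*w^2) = 2*w^5 - 6*w^4 - 8*w^3 + 24*w^2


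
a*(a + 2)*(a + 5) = a^3 + 7*a^2 + 10*a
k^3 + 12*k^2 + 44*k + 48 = (k + 2)*(k + 4)*(k + 6)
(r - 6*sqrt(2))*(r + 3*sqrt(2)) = r^2 - 3*sqrt(2)*r - 36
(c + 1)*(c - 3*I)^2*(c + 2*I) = c^4 + c^3 - 4*I*c^3 + 3*c^2 - 4*I*c^2 + 3*c - 18*I*c - 18*I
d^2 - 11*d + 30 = (d - 6)*(d - 5)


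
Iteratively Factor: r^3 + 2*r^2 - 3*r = (r - 1)*(r^2 + 3*r) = r*(r - 1)*(r + 3)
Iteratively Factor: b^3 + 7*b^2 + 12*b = (b)*(b^2 + 7*b + 12) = b*(b + 4)*(b + 3)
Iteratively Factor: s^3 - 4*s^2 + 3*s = (s - 1)*(s^2 - 3*s) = (s - 3)*(s - 1)*(s)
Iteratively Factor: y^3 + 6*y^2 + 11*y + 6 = (y + 1)*(y^2 + 5*y + 6) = (y + 1)*(y + 3)*(y + 2)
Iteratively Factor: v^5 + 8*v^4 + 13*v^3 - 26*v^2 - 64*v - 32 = (v + 4)*(v^4 + 4*v^3 - 3*v^2 - 14*v - 8) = (v + 1)*(v + 4)*(v^3 + 3*v^2 - 6*v - 8) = (v + 1)*(v + 4)^2*(v^2 - v - 2) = (v + 1)^2*(v + 4)^2*(v - 2)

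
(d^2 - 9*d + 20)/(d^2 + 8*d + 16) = (d^2 - 9*d + 20)/(d^2 + 8*d + 16)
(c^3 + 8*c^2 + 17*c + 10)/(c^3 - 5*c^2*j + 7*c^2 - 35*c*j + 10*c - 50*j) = (c + 1)/(c - 5*j)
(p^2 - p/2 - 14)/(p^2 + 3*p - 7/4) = 2*(p - 4)/(2*p - 1)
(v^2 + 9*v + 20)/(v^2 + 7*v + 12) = (v + 5)/(v + 3)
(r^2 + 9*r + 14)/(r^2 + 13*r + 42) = (r + 2)/(r + 6)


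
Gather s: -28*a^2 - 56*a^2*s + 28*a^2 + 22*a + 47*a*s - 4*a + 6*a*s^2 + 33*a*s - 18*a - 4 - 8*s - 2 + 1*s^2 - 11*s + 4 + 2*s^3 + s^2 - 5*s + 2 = 2*s^3 + s^2*(6*a + 2) + s*(-56*a^2 + 80*a - 24)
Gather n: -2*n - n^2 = -n^2 - 2*n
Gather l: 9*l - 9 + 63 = 9*l + 54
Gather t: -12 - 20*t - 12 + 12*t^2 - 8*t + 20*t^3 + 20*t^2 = 20*t^3 + 32*t^2 - 28*t - 24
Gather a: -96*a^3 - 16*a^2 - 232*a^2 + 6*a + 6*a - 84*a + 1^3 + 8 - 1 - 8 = -96*a^3 - 248*a^2 - 72*a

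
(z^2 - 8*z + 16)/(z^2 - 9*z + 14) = (z^2 - 8*z + 16)/(z^2 - 9*z + 14)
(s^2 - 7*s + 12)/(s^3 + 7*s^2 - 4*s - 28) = (s^2 - 7*s + 12)/(s^3 + 7*s^2 - 4*s - 28)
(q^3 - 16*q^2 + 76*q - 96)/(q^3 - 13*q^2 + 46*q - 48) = (q - 6)/(q - 3)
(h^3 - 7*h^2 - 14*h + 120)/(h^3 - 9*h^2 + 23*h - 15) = (h^2 - 2*h - 24)/(h^2 - 4*h + 3)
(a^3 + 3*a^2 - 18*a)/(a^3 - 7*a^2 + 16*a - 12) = a*(a + 6)/(a^2 - 4*a + 4)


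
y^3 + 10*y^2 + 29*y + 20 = (y + 1)*(y + 4)*(y + 5)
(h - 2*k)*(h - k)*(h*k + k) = h^3*k - 3*h^2*k^2 + h^2*k + 2*h*k^3 - 3*h*k^2 + 2*k^3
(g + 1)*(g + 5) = g^2 + 6*g + 5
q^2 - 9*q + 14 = (q - 7)*(q - 2)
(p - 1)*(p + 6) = p^2 + 5*p - 6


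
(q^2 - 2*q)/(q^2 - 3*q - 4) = q*(2 - q)/(-q^2 + 3*q + 4)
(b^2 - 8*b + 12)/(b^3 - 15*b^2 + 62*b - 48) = (b - 2)/(b^2 - 9*b + 8)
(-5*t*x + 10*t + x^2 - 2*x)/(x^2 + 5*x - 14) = (-5*t + x)/(x + 7)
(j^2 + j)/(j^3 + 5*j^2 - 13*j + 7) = j*(j + 1)/(j^3 + 5*j^2 - 13*j + 7)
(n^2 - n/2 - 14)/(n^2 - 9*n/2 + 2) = (2*n + 7)/(2*n - 1)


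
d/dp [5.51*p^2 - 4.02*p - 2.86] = 11.02*p - 4.02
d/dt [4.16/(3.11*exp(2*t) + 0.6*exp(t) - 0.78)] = (-25.8752*exp(t) - 2.496)*exp(t)/(3.11*exp(2*t) + 0.6*exp(t) - 0.78)^2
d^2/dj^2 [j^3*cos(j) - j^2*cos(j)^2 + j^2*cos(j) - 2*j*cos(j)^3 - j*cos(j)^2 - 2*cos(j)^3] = -j^3*cos(j) - 6*j^2*sin(j) - j^2*cos(j) + 2*j^2*cos(2*j) - 4*j*sin(j) + 4*j*sin(2*j) + 15*j*cos(j)/2 + 2*j*cos(2*j) + 9*j*cos(3*j)/2 + 3*sin(j) + 2*sin(2*j) + 3*sin(3*j) + 7*cos(j)/2 - cos(2*j) + 9*cos(3*j)/2 - 1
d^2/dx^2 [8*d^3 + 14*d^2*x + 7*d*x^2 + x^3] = 14*d + 6*x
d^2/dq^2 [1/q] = 2/q^3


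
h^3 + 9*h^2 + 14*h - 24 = (h - 1)*(h + 4)*(h + 6)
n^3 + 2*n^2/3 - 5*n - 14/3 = (n - 7/3)*(n + 1)*(n + 2)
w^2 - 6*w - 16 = (w - 8)*(w + 2)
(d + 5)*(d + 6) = d^2 + 11*d + 30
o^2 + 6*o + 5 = (o + 1)*(o + 5)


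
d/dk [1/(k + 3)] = -1/(k + 3)^2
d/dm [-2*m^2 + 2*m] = 2 - 4*m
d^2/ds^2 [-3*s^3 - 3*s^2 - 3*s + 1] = -18*s - 6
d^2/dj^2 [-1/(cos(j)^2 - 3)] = 2*(2*sin(j)^4 - 7*sin(j)^2 + 2)/(cos(j)^2 - 3)^3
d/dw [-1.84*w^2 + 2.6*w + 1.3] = 2.6 - 3.68*w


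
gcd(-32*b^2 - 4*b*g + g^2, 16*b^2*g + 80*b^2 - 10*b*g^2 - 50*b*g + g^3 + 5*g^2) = 8*b - g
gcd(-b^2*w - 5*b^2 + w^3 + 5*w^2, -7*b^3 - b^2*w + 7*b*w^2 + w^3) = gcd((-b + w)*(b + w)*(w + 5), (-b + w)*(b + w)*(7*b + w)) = -b^2 + w^2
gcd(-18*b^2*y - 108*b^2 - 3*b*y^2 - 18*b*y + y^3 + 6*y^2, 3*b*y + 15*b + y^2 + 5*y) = 3*b + y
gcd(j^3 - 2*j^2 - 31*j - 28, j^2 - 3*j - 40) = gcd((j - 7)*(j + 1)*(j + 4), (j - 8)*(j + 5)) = 1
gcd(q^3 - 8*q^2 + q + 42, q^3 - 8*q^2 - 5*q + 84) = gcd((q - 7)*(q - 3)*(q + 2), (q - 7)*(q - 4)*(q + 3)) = q - 7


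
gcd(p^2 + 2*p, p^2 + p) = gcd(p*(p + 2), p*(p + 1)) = p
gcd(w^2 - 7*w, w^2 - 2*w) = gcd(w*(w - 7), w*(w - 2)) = w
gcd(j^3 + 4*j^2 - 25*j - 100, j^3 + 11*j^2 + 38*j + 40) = j^2 + 9*j + 20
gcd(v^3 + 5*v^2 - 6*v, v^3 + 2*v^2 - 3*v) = v^2 - v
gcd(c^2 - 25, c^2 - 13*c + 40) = c - 5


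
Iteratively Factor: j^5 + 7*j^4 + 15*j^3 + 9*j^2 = (j + 3)*(j^4 + 4*j^3 + 3*j^2) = (j + 1)*(j + 3)*(j^3 + 3*j^2) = j*(j + 1)*(j + 3)*(j^2 + 3*j) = j^2*(j + 1)*(j + 3)*(j + 3)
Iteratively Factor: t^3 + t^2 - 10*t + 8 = (t + 4)*(t^2 - 3*t + 2) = (t - 2)*(t + 4)*(t - 1)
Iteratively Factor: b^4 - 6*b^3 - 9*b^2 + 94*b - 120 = (b - 3)*(b^3 - 3*b^2 - 18*b + 40) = (b - 3)*(b - 2)*(b^2 - b - 20) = (b - 3)*(b - 2)*(b + 4)*(b - 5)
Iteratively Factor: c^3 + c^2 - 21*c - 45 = (c + 3)*(c^2 - 2*c - 15) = (c + 3)^2*(c - 5)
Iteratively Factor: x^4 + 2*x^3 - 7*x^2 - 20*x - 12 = (x + 2)*(x^3 - 7*x - 6) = (x - 3)*(x + 2)*(x^2 + 3*x + 2) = (x - 3)*(x + 1)*(x + 2)*(x + 2)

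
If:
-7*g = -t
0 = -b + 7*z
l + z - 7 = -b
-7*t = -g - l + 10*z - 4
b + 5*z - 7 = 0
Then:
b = 49/12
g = 1/96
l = 7/3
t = 7/96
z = 7/12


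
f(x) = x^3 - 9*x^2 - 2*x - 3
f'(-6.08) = 218.34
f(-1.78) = -33.60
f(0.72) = -8.73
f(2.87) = -59.23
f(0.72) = -8.73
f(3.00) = -63.00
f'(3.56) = -28.06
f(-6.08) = -548.29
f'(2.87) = -28.95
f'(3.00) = -29.00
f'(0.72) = -13.40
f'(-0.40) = 5.68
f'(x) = 3*x^2 - 18*x - 2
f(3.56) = -79.06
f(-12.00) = -3003.00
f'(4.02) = -25.88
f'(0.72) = -13.40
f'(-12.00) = 646.00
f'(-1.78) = 39.55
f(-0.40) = -3.70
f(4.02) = -91.52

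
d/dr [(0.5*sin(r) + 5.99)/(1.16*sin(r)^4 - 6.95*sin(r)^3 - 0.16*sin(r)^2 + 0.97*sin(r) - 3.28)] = (-1.74*sin(r)^4 - 20.8436*sin(r)^3 + 124.9715*sin(r)^2 + 1.9168*sin(r) - 7.4503)*cos(r)/(1.3456*sin(r)^8 - 16.124*sin(r)^7 + 47.9313*sin(r)^6 + 4.4744*sin(r)^5 - 21.067*sin(r)^4 + 45.2816*sin(r)^3 + 1.9905*sin(r)^2 - 6.3632*sin(r) + 10.7584)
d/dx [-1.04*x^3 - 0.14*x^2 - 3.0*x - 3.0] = -3.12*x^2 - 0.28*x - 3.0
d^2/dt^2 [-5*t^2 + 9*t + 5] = -10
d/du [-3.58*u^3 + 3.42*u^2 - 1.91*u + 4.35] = -10.74*u^2 + 6.84*u - 1.91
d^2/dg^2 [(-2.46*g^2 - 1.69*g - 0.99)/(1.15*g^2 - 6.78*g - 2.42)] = (3.5527136788005e-15*g^4 - 42.83129*g^3 - 48.93273*g^2 + 18.09456*g - 69.883572)/(1.520875*g^6 - 26.89965*g^5 + 148.98963*g^4 - 198.453312*g^3 - 313.526004*g^2 - 119.119176*g - 14.172488)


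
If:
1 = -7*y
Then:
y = -1/7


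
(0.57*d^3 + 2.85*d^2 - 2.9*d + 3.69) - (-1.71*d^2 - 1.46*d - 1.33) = 0.57*d^3 + 4.56*d^2 - 1.44*d + 5.02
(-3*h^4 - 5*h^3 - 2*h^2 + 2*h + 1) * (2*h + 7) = -6*h^5 - 31*h^4 - 39*h^3 - 10*h^2 + 16*h + 7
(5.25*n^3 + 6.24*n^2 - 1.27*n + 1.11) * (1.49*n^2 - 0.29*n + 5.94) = 7.8225*n^5 + 7.7751*n^4 + 27.4831*n^3 + 39.0878*n^2 - 7.8657*n + 6.5934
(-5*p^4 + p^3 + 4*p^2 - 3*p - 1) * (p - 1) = -5*p^5 + 6*p^4 + 3*p^3 - 7*p^2 + 2*p + 1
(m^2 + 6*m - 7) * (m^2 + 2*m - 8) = m^4 + 8*m^3 - 3*m^2 - 62*m + 56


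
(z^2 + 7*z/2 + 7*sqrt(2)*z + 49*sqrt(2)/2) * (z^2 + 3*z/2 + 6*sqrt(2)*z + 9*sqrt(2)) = z^4 + 5*z^3 + 13*sqrt(2)*z^3 + 357*z^2/4 + 65*sqrt(2)*z^2 + 273*sqrt(2)*z/4 + 420*z + 441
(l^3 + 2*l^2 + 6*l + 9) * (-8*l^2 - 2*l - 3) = -8*l^5 - 18*l^4 - 55*l^3 - 90*l^2 - 36*l - 27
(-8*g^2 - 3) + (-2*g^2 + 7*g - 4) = -10*g^2 + 7*g - 7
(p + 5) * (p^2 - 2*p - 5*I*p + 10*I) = p^3 + 3*p^2 - 5*I*p^2 - 10*p - 15*I*p + 50*I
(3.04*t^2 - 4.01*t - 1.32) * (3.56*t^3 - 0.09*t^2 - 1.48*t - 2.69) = 10.8224*t^5 - 14.5492*t^4 - 8.8375*t^3 - 2.124*t^2 + 12.7405*t + 3.5508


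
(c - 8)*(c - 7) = c^2 - 15*c + 56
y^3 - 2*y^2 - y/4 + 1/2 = (y - 2)*(y - 1/2)*(y + 1/2)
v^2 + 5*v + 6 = (v + 2)*(v + 3)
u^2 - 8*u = u*(u - 8)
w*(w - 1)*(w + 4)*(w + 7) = w^4 + 10*w^3 + 17*w^2 - 28*w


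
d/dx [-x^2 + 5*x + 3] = 5 - 2*x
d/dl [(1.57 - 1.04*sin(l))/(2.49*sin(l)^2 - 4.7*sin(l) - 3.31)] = (2.5896*sin(l)^2 - 7.8186*sin(l) + 10.8214)*cos(l)/(6.2001*sin(l)^4 - 23.406*sin(l)^3 + 5.6062*sin(l)^2 + 31.114*sin(l) + 10.9561)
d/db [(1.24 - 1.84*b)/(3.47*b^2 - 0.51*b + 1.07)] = (6.3848*b^2 - 8.6056*b - 1.3364)/(12.0409*b^4 - 3.5394*b^3 + 7.6859*b^2 - 1.0914*b + 1.1449)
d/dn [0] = 0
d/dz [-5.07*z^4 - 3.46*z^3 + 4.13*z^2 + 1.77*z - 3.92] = -20.28*z^3 - 10.38*z^2 + 8.26*z + 1.77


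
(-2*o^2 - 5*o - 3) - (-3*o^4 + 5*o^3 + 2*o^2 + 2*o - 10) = 3*o^4 - 5*o^3 - 4*o^2 - 7*o + 7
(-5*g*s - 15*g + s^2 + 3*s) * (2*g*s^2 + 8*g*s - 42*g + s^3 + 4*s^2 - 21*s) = -10*g^2*s^3 - 70*g^2*s^2 + 90*g^2*s + 630*g^2 - 3*g*s^4 - 21*g*s^3 + 27*g*s^2 + 189*g*s + s^5 + 7*s^4 - 9*s^3 - 63*s^2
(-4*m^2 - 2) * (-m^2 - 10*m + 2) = 4*m^4 + 40*m^3 - 6*m^2 + 20*m - 4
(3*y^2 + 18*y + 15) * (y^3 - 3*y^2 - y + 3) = 3*y^5 + 9*y^4 - 42*y^3 - 54*y^2 + 39*y + 45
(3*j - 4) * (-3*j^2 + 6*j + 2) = -9*j^3 + 30*j^2 - 18*j - 8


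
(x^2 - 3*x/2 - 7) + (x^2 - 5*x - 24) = 2*x^2 - 13*x/2 - 31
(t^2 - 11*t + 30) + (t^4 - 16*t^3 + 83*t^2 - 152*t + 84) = t^4 - 16*t^3 + 84*t^2 - 163*t + 114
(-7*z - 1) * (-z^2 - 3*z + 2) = 7*z^3 + 22*z^2 - 11*z - 2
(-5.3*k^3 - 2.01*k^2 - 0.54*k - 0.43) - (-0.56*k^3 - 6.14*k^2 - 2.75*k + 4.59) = -4.74*k^3 + 4.13*k^2 + 2.21*k - 5.02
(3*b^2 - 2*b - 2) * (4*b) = 12*b^3 - 8*b^2 - 8*b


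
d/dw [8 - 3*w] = -3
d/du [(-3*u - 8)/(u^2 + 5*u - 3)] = (3*u^2 + 16*u + 49)/(u^4 + 10*u^3 + 19*u^2 - 30*u + 9)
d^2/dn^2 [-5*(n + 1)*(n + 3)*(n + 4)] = -30*n - 80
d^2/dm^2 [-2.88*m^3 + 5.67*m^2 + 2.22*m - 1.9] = 11.34 - 17.28*m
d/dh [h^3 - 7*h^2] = h*(3*h - 14)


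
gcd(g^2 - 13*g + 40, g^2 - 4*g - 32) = g - 8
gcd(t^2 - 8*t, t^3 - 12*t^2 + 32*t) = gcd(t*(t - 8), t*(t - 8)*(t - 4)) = t^2 - 8*t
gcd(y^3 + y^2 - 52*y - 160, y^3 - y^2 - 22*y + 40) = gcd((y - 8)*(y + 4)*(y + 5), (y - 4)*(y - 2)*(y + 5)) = y + 5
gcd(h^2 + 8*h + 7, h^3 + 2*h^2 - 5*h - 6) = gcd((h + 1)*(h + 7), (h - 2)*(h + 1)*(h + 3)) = h + 1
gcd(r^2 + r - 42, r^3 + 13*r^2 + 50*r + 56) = r + 7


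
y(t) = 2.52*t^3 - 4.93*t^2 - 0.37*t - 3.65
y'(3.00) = 38.09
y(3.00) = 18.91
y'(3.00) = 38.09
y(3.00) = 18.91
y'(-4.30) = 181.81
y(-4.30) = -293.57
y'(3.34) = 51.03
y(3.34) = 34.01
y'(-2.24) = 59.65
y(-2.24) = -55.88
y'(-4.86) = 226.11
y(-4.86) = -407.57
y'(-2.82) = 87.56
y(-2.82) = -98.32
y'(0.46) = -3.31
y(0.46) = -4.62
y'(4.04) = 83.19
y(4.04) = 80.56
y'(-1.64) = 36.13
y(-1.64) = -27.42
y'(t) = 7.56*t^2 - 9.86*t - 0.37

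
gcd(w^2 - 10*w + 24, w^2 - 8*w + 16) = w - 4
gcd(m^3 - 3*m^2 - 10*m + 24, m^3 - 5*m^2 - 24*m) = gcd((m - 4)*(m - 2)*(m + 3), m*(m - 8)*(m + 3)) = m + 3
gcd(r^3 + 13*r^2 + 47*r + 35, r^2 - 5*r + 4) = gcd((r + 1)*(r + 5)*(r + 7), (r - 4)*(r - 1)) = 1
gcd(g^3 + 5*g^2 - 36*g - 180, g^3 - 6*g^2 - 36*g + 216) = g^2 - 36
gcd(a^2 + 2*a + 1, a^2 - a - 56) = 1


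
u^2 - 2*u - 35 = (u - 7)*(u + 5)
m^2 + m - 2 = (m - 1)*(m + 2)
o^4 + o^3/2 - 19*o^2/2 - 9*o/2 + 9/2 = (o - 3)*(o - 1/2)*(o + 1)*(o + 3)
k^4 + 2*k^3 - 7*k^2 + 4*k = k*(k - 1)^2*(k + 4)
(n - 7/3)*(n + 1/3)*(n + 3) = n^3 + n^2 - 61*n/9 - 7/3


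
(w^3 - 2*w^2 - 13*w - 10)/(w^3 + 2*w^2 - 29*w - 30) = (w + 2)/(w + 6)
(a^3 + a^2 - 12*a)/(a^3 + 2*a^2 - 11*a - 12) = a/(a + 1)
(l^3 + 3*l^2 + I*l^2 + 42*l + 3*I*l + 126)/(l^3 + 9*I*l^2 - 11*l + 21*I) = (l^2 + l*(3 - 6*I) - 18*I)/(l^2 + 2*I*l + 3)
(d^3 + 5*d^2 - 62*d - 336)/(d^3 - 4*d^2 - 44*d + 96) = (d + 7)/(d - 2)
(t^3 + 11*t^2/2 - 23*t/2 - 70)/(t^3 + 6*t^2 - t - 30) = (t^2 + t/2 - 14)/(t^2 + t - 6)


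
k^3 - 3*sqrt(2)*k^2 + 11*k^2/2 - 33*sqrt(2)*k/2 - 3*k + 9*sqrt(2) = (k - 1/2)*(k + 6)*(k - 3*sqrt(2))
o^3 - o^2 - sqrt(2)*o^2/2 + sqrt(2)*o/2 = o*(o - 1)*(o - sqrt(2)/2)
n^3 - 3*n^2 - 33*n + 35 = (n - 7)*(n - 1)*(n + 5)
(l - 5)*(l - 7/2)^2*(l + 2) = l^4 - 10*l^3 + 93*l^2/4 + 133*l/4 - 245/2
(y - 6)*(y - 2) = y^2 - 8*y + 12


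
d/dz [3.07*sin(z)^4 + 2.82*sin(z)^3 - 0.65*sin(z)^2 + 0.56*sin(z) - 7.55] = (12.28*sin(z)^3 + 8.46*sin(z)^2 - 1.3*sin(z) + 0.56)*cos(z)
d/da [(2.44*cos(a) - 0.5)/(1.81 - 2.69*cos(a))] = -3.0714*sin(a)/(2.69*cos(a) - 1.81)^2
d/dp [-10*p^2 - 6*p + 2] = -20*p - 6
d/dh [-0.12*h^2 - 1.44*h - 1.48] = -0.24*h - 1.44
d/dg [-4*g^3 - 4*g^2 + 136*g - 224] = -12*g^2 - 8*g + 136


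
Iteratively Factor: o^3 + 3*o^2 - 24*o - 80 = (o + 4)*(o^2 - o - 20) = (o - 5)*(o + 4)*(o + 4)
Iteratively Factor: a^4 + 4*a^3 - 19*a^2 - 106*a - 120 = (a + 4)*(a^3 - 19*a - 30) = (a - 5)*(a + 4)*(a^2 + 5*a + 6) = (a - 5)*(a + 3)*(a + 4)*(a + 2)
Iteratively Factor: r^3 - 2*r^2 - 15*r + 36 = (r - 3)*(r^2 + r - 12) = (r - 3)^2*(r + 4)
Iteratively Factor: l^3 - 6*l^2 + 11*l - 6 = (l - 1)*(l^2 - 5*l + 6) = (l - 2)*(l - 1)*(l - 3)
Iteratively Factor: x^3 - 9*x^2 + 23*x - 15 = (x - 5)*(x^2 - 4*x + 3) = (x - 5)*(x - 1)*(x - 3)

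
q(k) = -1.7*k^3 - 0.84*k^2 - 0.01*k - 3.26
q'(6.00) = -193.69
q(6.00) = -400.76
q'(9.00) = -428.23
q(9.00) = -1310.69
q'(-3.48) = -55.93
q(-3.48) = 58.25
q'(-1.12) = -4.53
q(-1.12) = -1.91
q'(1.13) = -8.42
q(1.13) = -6.80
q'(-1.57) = -9.94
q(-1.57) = 1.26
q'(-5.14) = -126.11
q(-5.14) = 205.45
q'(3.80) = -80.04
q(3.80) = -108.71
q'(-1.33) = -6.80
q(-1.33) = -0.73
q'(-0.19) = 0.13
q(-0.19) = -3.28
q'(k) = -5.1*k^2 - 1.68*k - 0.01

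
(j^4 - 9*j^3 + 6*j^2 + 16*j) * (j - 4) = j^5 - 13*j^4 + 42*j^3 - 8*j^2 - 64*j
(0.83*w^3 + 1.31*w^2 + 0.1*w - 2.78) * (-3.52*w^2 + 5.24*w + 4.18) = -2.9216*w^5 - 0.262*w^4 + 9.9818*w^3 + 15.7854*w^2 - 14.1492*w - 11.6204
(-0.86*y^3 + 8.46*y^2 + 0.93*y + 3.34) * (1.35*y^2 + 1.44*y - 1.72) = -1.161*y^5 + 10.1826*y^4 + 14.9171*y^3 - 8.703*y^2 + 3.21*y - 5.7448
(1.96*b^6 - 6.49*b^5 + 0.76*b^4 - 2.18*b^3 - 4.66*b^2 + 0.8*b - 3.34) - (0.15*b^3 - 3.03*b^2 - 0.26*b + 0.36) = 1.96*b^6 - 6.49*b^5 + 0.76*b^4 - 2.33*b^3 - 1.63*b^2 + 1.06*b - 3.7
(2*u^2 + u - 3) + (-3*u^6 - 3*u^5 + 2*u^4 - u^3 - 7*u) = -3*u^6 - 3*u^5 + 2*u^4 - u^3 + 2*u^2 - 6*u - 3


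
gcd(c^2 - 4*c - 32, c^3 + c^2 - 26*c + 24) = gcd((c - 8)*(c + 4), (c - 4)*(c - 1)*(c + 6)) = 1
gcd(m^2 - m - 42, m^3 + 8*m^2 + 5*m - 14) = 1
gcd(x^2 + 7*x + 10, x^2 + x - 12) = 1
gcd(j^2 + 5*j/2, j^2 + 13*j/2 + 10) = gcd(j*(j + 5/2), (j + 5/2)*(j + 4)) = j + 5/2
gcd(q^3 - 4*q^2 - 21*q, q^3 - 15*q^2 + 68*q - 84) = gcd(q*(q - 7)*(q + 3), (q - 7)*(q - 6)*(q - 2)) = q - 7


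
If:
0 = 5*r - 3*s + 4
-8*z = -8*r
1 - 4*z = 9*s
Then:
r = -11/19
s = 7/19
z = -11/19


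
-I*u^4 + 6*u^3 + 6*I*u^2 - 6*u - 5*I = (u - 1)*(u + I)*(u + 5*I)*(-I*u - I)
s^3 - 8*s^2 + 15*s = s*(s - 5)*(s - 3)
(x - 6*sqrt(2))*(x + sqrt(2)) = x^2 - 5*sqrt(2)*x - 12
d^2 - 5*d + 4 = (d - 4)*(d - 1)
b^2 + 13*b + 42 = (b + 6)*(b + 7)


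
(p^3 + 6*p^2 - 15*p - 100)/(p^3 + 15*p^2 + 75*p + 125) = (p - 4)/(p + 5)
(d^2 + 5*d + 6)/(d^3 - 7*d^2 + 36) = (d + 3)/(d^2 - 9*d + 18)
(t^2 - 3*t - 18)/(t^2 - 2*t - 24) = (t + 3)/(t + 4)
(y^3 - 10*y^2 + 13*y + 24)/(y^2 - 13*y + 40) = (y^2 - 2*y - 3)/(y - 5)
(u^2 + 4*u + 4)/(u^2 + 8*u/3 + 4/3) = 3*(u + 2)/(3*u + 2)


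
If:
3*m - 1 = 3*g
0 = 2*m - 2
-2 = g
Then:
No Solution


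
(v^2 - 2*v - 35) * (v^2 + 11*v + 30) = v^4 + 9*v^3 - 27*v^2 - 445*v - 1050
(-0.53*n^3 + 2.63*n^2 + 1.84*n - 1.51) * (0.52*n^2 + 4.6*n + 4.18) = -0.2756*n^5 - 1.0704*n^4 + 10.8394*n^3 + 18.6722*n^2 + 0.7452*n - 6.3118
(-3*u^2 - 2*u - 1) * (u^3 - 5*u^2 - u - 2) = -3*u^5 + 13*u^4 + 12*u^3 + 13*u^2 + 5*u + 2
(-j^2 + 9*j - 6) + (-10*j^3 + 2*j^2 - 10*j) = -10*j^3 + j^2 - j - 6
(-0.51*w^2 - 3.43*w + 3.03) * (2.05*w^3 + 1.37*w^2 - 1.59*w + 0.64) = -1.0455*w^5 - 7.7302*w^4 + 2.3233*w^3 + 9.2784*w^2 - 7.0129*w + 1.9392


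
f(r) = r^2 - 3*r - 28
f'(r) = 2*r - 3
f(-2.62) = -13.28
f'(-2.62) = -8.24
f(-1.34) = -22.18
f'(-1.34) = -5.68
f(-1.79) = -19.43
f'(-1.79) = -6.58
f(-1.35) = -22.13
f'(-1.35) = -5.70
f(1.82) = -30.15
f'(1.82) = 0.64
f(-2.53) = -14.01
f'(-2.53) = -8.06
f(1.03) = -30.03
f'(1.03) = -0.94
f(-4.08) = 0.89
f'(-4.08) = -11.16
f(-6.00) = 26.00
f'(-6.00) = -15.00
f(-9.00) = 80.00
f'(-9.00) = -21.00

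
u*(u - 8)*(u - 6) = u^3 - 14*u^2 + 48*u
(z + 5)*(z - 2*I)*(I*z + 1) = I*z^3 + 3*z^2 + 5*I*z^2 + 15*z - 2*I*z - 10*I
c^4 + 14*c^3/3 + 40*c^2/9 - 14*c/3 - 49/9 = (c - 1)*(c + 1)*(c + 7/3)^2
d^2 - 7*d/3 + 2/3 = (d - 2)*(d - 1/3)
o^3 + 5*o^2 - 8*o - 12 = (o - 2)*(o + 1)*(o + 6)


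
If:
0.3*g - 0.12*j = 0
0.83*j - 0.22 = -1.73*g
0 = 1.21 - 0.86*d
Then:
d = 1.41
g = 0.06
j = 0.14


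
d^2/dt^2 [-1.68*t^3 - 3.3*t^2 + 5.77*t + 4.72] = -10.08*t - 6.6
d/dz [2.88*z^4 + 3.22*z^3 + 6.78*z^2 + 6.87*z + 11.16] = 11.52*z^3 + 9.66*z^2 + 13.56*z + 6.87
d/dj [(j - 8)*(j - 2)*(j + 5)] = 3*j^2 - 10*j - 34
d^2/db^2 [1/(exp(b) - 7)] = (exp(b) + 7)*exp(b)/(exp(b) - 7)^3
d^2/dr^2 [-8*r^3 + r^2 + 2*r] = 2 - 48*r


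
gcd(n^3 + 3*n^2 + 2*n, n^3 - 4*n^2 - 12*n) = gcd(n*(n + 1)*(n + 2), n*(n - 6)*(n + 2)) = n^2 + 2*n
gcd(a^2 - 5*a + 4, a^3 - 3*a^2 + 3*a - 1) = a - 1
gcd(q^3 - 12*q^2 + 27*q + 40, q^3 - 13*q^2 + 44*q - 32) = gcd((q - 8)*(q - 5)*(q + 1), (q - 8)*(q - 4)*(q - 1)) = q - 8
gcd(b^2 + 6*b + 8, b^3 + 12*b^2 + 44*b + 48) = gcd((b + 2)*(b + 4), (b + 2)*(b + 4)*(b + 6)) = b^2 + 6*b + 8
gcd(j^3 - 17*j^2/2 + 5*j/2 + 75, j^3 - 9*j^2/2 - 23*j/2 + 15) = j^2 - 7*j/2 - 15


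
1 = 1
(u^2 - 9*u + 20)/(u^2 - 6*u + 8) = (u - 5)/(u - 2)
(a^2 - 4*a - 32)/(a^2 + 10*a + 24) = (a - 8)/(a + 6)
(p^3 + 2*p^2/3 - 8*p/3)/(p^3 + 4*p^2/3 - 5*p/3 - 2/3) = p*(3*p - 4)/(3*p^2 - 2*p - 1)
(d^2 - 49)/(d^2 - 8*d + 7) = (d + 7)/(d - 1)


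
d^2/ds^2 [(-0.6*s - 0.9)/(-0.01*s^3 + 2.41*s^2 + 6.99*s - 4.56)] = (0.00036*s^5 - 0.08568*s^4 + 6.70656*s^3 + 30.65796*s^2 + 130.28418*s + 145.97874)/(1.0e-6*s^9 - 0.000723*s^8 + 0.172146*s^7 - 12.985399*s^6 - 120.98943*s^5 - 275.716179*s^4 + 119.995533*s^3 + 518.06844*s^2 - 436.041792*s + 94.818816)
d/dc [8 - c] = -1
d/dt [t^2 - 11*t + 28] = 2*t - 11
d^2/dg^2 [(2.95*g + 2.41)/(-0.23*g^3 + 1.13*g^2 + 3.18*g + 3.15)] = (-0.93633*g^5 + 3.070362*g^4 - 1.827226*g^3 - 33.53523*g^2 + 0.566316*g + 27.515322)/(0.012167*g^9 - 0.179331*g^8 + 0.376395*g^7 + 3.01609*g^6 - 0.291959999999998*g^5 - 32.524281*g^4 - 93.226167*g^3 - 129.199455*g^2 - 94.66065*g - 31.255875)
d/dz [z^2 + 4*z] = 2*z + 4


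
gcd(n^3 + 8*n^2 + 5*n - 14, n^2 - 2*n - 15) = 1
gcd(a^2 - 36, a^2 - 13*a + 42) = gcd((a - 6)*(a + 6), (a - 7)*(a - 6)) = a - 6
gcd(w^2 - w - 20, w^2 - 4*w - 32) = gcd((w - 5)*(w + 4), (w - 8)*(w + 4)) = w + 4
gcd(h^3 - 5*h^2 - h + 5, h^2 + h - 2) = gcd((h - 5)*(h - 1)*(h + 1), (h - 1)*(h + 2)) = h - 1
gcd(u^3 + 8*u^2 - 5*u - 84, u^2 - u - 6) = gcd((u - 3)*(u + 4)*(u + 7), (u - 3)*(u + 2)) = u - 3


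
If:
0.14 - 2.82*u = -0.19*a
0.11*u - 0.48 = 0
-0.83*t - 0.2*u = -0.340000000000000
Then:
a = 64.03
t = -0.64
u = 4.36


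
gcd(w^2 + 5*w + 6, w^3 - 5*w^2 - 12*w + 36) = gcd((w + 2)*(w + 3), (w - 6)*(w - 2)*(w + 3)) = w + 3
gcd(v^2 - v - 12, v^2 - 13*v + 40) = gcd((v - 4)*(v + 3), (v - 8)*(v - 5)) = 1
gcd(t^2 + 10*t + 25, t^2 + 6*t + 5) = t + 5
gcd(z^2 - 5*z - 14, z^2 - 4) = z + 2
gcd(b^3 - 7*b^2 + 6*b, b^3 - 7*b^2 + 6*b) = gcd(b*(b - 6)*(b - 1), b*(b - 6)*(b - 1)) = b^3 - 7*b^2 + 6*b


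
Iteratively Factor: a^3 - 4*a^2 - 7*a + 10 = (a + 2)*(a^2 - 6*a + 5) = (a - 1)*(a + 2)*(a - 5)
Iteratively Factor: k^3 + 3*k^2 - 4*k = (k + 4)*(k^2 - k) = (k - 1)*(k + 4)*(k)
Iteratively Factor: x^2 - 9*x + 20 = (x - 5)*(x - 4)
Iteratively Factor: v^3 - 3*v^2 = (v)*(v^2 - 3*v) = v^2*(v - 3)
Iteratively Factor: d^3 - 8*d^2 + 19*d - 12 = (d - 1)*(d^2 - 7*d + 12) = (d - 3)*(d - 1)*(d - 4)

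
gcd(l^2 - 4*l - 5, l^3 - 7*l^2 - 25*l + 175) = l - 5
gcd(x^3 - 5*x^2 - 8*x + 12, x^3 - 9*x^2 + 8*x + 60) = x^2 - 4*x - 12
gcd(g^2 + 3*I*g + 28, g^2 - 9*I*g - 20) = g - 4*I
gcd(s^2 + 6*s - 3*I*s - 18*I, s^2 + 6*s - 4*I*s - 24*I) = s + 6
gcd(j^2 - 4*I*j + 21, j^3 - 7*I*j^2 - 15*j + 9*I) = 1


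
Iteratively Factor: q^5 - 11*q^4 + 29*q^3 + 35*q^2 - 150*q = (q - 3)*(q^4 - 8*q^3 + 5*q^2 + 50*q) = (q - 3)*(q + 2)*(q^3 - 10*q^2 + 25*q) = (q - 5)*(q - 3)*(q + 2)*(q^2 - 5*q) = q*(q - 5)*(q - 3)*(q + 2)*(q - 5)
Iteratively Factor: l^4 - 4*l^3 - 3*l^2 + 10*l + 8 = (l - 4)*(l^3 - 3*l - 2) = (l - 4)*(l + 1)*(l^2 - l - 2) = (l - 4)*(l + 1)^2*(l - 2)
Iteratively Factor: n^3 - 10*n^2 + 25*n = (n - 5)*(n^2 - 5*n) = (n - 5)^2*(n)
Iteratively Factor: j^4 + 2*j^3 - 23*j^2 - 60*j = (j - 5)*(j^3 + 7*j^2 + 12*j) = (j - 5)*(j + 3)*(j^2 + 4*j) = j*(j - 5)*(j + 3)*(j + 4)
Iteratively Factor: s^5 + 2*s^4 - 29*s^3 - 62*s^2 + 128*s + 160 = (s - 5)*(s^4 + 7*s^3 + 6*s^2 - 32*s - 32) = (s - 5)*(s - 2)*(s^3 + 9*s^2 + 24*s + 16) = (s - 5)*(s - 2)*(s + 4)*(s^2 + 5*s + 4) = (s - 5)*(s - 2)*(s + 4)^2*(s + 1)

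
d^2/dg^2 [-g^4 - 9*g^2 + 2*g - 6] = -12*g^2 - 18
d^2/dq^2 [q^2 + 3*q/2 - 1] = 2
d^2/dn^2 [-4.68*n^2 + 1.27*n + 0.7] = -9.36000000000000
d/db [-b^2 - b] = -2*b - 1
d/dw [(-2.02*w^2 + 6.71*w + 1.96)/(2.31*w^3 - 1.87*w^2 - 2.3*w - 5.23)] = (4.6662*w^4 - 31.0002*w^3 + 3.6109*w^2 + 28.4596*w - 30.5853)/(5.3361*w^6 - 8.6394*w^5 - 7.1291*w^4 - 15.5606*w^3 + 24.8502*w^2 + 24.058*w + 27.3529)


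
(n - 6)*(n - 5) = n^2 - 11*n + 30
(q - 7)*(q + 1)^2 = q^3 - 5*q^2 - 13*q - 7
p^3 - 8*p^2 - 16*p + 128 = (p - 8)*(p - 4)*(p + 4)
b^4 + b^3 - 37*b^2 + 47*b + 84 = (b - 4)*(b - 3)*(b + 1)*(b + 7)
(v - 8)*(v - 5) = v^2 - 13*v + 40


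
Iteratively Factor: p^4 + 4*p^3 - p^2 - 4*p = (p)*(p^3 + 4*p^2 - p - 4) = p*(p - 1)*(p^2 + 5*p + 4) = p*(p - 1)*(p + 4)*(p + 1)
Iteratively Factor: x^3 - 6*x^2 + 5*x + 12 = (x - 3)*(x^2 - 3*x - 4) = (x - 3)*(x + 1)*(x - 4)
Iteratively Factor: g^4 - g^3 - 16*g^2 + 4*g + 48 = (g - 4)*(g^3 + 3*g^2 - 4*g - 12) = (g - 4)*(g - 2)*(g^2 + 5*g + 6) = (g - 4)*(g - 2)*(g + 3)*(g + 2)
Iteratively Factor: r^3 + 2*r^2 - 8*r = (r + 4)*(r^2 - 2*r) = r*(r + 4)*(r - 2)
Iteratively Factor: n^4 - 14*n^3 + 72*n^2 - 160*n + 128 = (n - 4)*(n^3 - 10*n^2 + 32*n - 32) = (n - 4)*(n - 2)*(n^2 - 8*n + 16) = (n - 4)^2*(n - 2)*(n - 4)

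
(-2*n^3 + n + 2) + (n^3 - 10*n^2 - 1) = -n^3 - 10*n^2 + n + 1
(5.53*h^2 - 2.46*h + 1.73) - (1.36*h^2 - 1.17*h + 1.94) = 4.17*h^2 - 1.29*h - 0.21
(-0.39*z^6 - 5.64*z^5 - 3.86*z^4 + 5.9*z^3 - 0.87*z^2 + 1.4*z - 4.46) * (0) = 0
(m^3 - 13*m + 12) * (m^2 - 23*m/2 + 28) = m^5 - 23*m^4/2 + 15*m^3 + 323*m^2/2 - 502*m + 336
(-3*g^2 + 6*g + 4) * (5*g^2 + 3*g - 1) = -15*g^4 + 21*g^3 + 41*g^2 + 6*g - 4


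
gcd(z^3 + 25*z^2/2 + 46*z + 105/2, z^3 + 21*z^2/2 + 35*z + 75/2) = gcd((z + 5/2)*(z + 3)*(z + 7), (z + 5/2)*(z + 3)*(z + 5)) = z^2 + 11*z/2 + 15/2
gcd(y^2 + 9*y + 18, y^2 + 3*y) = y + 3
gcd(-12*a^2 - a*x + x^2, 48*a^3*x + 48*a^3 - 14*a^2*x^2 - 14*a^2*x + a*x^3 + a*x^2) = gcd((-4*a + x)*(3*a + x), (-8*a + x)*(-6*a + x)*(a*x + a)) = 1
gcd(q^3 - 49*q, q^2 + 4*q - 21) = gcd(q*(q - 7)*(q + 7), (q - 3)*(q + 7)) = q + 7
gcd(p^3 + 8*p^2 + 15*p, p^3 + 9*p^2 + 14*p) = p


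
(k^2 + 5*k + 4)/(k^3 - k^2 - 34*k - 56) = (k + 1)/(k^2 - 5*k - 14)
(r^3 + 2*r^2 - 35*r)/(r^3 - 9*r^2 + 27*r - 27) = r*(r^2 + 2*r - 35)/(r^3 - 9*r^2 + 27*r - 27)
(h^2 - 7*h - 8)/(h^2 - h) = (h^2 - 7*h - 8)/(h*(h - 1))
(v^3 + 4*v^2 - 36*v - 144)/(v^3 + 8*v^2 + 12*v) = (v^2 - 2*v - 24)/(v*(v + 2))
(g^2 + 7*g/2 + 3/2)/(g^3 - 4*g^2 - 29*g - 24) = (g + 1/2)/(g^2 - 7*g - 8)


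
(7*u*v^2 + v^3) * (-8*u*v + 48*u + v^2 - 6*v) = -56*u^2*v^3 + 336*u^2*v^2 - u*v^4 + 6*u*v^3 + v^5 - 6*v^4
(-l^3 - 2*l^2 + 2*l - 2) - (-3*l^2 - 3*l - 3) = -l^3 + l^2 + 5*l + 1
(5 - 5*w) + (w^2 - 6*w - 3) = w^2 - 11*w + 2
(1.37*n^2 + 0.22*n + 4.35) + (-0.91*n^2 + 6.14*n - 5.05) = 0.46*n^2 + 6.36*n - 0.7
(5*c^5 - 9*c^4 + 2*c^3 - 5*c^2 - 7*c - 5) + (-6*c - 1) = 5*c^5 - 9*c^4 + 2*c^3 - 5*c^2 - 13*c - 6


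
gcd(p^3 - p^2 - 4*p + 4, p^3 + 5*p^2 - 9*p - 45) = 1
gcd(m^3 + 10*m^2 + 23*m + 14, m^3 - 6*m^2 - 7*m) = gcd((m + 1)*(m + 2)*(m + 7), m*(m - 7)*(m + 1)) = m + 1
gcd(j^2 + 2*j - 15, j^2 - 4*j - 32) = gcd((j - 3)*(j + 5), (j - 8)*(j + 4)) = 1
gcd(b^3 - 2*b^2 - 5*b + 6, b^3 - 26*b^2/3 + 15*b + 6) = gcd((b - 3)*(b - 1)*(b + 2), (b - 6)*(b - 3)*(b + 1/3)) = b - 3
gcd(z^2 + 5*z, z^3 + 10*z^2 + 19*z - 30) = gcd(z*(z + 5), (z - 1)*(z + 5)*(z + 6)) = z + 5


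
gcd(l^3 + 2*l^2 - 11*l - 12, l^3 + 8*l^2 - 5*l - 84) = l^2 + l - 12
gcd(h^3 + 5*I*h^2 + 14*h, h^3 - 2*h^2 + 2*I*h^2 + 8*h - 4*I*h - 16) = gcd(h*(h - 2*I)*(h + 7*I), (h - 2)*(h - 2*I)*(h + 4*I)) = h - 2*I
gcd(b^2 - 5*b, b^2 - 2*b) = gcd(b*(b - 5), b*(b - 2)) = b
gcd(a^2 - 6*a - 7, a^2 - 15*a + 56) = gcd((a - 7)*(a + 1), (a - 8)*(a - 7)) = a - 7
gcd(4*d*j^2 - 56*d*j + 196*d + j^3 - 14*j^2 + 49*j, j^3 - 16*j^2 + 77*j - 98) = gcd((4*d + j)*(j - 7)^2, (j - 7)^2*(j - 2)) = j^2 - 14*j + 49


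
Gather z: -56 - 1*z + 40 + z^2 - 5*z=z^2 - 6*z - 16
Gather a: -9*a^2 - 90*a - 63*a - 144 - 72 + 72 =-9*a^2 - 153*a - 144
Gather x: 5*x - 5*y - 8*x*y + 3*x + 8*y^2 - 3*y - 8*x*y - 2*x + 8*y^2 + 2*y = x*(6 - 16*y) + 16*y^2 - 6*y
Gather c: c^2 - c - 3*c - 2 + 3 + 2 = c^2 - 4*c + 3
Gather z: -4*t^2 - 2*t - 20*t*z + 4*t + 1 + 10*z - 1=-4*t^2 + 2*t + z*(10 - 20*t)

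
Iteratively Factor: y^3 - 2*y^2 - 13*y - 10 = (y + 1)*(y^2 - 3*y - 10) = (y + 1)*(y + 2)*(y - 5)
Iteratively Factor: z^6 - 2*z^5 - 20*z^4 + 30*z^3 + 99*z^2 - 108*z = (z - 3)*(z^5 + z^4 - 17*z^3 - 21*z^2 + 36*z) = (z - 3)*(z - 1)*(z^4 + 2*z^3 - 15*z^2 - 36*z) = (z - 4)*(z - 3)*(z - 1)*(z^3 + 6*z^2 + 9*z) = (z - 4)*(z - 3)*(z - 1)*(z + 3)*(z^2 + 3*z) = (z - 4)*(z - 3)*(z - 1)*(z + 3)^2*(z)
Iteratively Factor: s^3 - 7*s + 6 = (s + 3)*(s^2 - 3*s + 2) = (s - 1)*(s + 3)*(s - 2)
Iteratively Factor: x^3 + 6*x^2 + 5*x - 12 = (x + 3)*(x^2 + 3*x - 4) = (x + 3)*(x + 4)*(x - 1)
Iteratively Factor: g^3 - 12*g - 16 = (g - 4)*(g^2 + 4*g + 4) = (g - 4)*(g + 2)*(g + 2)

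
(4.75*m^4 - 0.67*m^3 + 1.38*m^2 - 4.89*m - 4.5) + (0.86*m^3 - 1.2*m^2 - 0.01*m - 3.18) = 4.75*m^4 + 0.19*m^3 + 0.18*m^2 - 4.9*m - 7.68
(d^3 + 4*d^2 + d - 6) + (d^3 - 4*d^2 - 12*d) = 2*d^3 - 11*d - 6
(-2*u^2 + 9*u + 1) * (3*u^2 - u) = -6*u^4 + 29*u^3 - 6*u^2 - u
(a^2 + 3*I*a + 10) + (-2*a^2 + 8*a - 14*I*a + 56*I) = -a^2 + 8*a - 11*I*a + 10 + 56*I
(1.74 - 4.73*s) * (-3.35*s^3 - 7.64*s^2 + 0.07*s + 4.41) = 15.8455*s^4 + 30.3082*s^3 - 13.6247*s^2 - 20.7375*s + 7.6734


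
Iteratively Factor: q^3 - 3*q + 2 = (q + 2)*(q^2 - 2*q + 1) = (q - 1)*(q + 2)*(q - 1)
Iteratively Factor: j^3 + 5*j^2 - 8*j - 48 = (j + 4)*(j^2 + j - 12) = (j + 4)^2*(j - 3)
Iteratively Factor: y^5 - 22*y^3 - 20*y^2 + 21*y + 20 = (y - 5)*(y^4 + 5*y^3 + 3*y^2 - 5*y - 4) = (y - 5)*(y + 4)*(y^3 + y^2 - y - 1) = (y - 5)*(y + 1)*(y + 4)*(y^2 - 1) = (y - 5)*(y + 1)^2*(y + 4)*(y - 1)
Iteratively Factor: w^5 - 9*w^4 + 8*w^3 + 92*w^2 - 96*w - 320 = (w - 4)*(w^4 - 5*w^3 - 12*w^2 + 44*w + 80) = (w - 4)^2*(w^3 - w^2 - 16*w - 20) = (w - 5)*(w - 4)^2*(w^2 + 4*w + 4) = (w - 5)*(w - 4)^2*(w + 2)*(w + 2)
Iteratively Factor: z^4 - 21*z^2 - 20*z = (z + 1)*(z^3 - z^2 - 20*z) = (z + 1)*(z + 4)*(z^2 - 5*z) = (z - 5)*(z + 1)*(z + 4)*(z)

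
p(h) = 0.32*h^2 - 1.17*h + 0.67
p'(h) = 0.64*h - 1.17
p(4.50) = 1.88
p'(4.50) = 1.71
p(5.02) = 2.86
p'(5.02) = 2.04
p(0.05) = 0.61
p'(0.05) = -1.14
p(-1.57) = 3.30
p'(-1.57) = -2.17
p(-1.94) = 4.14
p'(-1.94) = -2.41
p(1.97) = -0.39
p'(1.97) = 0.09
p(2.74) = -0.13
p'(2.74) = 0.58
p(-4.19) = 11.19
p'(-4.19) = -3.85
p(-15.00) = 90.22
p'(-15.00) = -10.77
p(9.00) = 16.06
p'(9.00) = 4.59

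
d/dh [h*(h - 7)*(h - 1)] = 3*h^2 - 16*h + 7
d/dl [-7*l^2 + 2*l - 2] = 2 - 14*l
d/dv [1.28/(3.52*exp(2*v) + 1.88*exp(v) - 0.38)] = (-9.0112*exp(v) - 2.4064)*exp(v)/(3.52*exp(2*v) + 1.88*exp(v) - 0.38)^2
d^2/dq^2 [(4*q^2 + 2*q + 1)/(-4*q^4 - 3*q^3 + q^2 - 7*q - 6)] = 2*(-192*q^8 - 336*q^7 - 404*q^6 + 462*q^5 + 1572*q^4 + 964*q^3 + 222*q^2 + 39*q - 115)/(64*q^12 + 144*q^11 + 60*q^10 + 291*q^9 + 777*q^8 + 462*q^7 + 479*q^6 + 1362*q^5 + 1059*q^4 + 415*q^3 + 774*q^2 + 756*q + 216)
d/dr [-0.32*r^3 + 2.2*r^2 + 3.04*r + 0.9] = -0.96*r^2 + 4.4*r + 3.04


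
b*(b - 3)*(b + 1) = b^3 - 2*b^2 - 3*b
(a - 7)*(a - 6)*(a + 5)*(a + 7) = a^4 - a^3 - 79*a^2 + 49*a + 1470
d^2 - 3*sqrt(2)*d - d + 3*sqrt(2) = (d - 1)*(d - 3*sqrt(2))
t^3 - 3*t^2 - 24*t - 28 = (t - 7)*(t + 2)^2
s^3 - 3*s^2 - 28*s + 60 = (s - 6)*(s - 2)*(s + 5)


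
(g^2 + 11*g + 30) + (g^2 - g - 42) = 2*g^2 + 10*g - 12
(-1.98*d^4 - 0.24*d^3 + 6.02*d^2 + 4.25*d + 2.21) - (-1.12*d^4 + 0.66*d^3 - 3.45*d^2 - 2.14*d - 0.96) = -0.86*d^4 - 0.9*d^3 + 9.47*d^2 + 6.39*d + 3.17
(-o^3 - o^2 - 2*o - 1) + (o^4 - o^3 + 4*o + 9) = o^4 - 2*o^3 - o^2 + 2*o + 8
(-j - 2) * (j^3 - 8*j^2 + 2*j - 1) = -j^4 + 6*j^3 + 14*j^2 - 3*j + 2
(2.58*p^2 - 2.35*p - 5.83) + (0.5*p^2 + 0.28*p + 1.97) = 3.08*p^2 - 2.07*p - 3.86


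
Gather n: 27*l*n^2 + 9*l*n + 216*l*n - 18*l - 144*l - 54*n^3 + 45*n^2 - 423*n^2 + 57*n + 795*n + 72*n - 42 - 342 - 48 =-162*l - 54*n^3 + n^2*(27*l - 378) + n*(225*l + 924) - 432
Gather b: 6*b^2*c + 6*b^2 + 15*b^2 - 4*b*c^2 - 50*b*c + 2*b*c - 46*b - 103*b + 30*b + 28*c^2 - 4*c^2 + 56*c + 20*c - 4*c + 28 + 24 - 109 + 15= b^2*(6*c + 21) + b*(-4*c^2 - 48*c - 119) + 24*c^2 + 72*c - 42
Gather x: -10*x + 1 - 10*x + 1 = 2 - 20*x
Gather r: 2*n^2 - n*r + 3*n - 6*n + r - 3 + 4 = 2*n^2 - 3*n + r*(1 - n) + 1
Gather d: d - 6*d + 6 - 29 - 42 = -5*d - 65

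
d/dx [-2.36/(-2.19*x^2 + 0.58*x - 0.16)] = (1.3688 - 10.3368*x)/(2.19*x^2 - 0.58*x + 0.16)^2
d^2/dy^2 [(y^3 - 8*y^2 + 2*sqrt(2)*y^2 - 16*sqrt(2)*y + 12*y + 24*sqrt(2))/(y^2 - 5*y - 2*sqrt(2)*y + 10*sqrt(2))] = 2*(-12*sqrt(2)*y^3 + 13*y^3 - 240*y^2 + 162*sqrt(2)*y^2 - 720*sqrt(2)*y + 1272*y - 2240 + 1152*sqrt(2))/(y^6 - 15*y^5 - 6*sqrt(2)*y^5 + 99*y^4 + 90*sqrt(2)*y^4 - 466*sqrt(2)*y^3 - 485*y^3 + 990*sqrt(2)*y^2 + 1800*y^2 - 3000*y - 1200*sqrt(2)*y + 2000*sqrt(2))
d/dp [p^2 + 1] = 2*p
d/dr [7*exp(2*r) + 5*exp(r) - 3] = (14*exp(r) + 5)*exp(r)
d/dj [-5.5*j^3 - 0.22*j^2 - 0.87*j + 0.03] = -16.5*j^2 - 0.44*j - 0.87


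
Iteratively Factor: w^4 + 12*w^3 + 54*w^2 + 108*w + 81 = (w + 3)*(w^3 + 9*w^2 + 27*w + 27) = (w + 3)^2*(w^2 + 6*w + 9) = (w + 3)^3*(w + 3)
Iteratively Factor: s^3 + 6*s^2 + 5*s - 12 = (s + 3)*(s^2 + 3*s - 4) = (s - 1)*(s + 3)*(s + 4)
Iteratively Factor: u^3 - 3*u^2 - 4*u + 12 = (u - 2)*(u^2 - u - 6) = (u - 3)*(u - 2)*(u + 2)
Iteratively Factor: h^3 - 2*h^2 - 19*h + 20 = (h - 5)*(h^2 + 3*h - 4) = (h - 5)*(h + 4)*(h - 1)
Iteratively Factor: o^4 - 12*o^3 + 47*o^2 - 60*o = (o - 4)*(o^3 - 8*o^2 + 15*o) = (o - 4)*(o - 3)*(o^2 - 5*o) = o*(o - 4)*(o - 3)*(o - 5)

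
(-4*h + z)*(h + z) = -4*h^2 - 3*h*z + z^2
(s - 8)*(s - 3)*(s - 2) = s^3 - 13*s^2 + 46*s - 48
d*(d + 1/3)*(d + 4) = d^3 + 13*d^2/3 + 4*d/3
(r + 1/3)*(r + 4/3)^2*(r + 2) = r^4 + 5*r^3 + 26*r^2/3 + 160*r/27 + 32/27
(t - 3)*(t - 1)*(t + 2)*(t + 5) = t^4 + 3*t^3 - 15*t^2 - 19*t + 30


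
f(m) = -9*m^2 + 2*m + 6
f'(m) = 2 - 18*m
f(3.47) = -95.43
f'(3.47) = -60.46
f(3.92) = -124.46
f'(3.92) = -68.56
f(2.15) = -31.30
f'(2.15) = -36.70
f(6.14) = -321.02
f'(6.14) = -108.52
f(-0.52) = 2.53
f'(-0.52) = 11.36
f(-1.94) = -31.75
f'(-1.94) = 36.92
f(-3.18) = -91.37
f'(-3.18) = 59.24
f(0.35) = 5.60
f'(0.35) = -4.30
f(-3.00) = -81.00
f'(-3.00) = 56.00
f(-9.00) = -741.00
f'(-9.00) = 164.00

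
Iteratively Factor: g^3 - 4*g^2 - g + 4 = (g - 1)*(g^2 - 3*g - 4) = (g - 1)*(g + 1)*(g - 4)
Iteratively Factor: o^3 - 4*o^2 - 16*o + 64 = (o - 4)*(o^2 - 16) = (o - 4)^2*(o + 4)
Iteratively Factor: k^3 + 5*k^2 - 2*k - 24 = (k + 3)*(k^2 + 2*k - 8) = (k + 3)*(k + 4)*(k - 2)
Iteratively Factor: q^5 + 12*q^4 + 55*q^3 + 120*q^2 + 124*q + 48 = (q + 2)*(q^4 + 10*q^3 + 35*q^2 + 50*q + 24) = (q + 2)^2*(q^3 + 8*q^2 + 19*q + 12) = (q + 2)^2*(q + 4)*(q^2 + 4*q + 3) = (q + 2)^2*(q + 3)*(q + 4)*(q + 1)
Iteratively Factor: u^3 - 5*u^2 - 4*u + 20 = (u + 2)*(u^2 - 7*u + 10) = (u - 2)*(u + 2)*(u - 5)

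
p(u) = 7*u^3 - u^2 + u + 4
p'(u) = 21*u^2 - 2*u + 1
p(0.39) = 4.65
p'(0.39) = 3.41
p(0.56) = 5.48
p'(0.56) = 6.47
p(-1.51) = -23.89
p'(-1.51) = 51.90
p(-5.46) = -1170.67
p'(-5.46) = 637.96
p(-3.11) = -219.34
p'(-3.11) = 210.33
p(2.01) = 58.81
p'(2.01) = 81.82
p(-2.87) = -172.59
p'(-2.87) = 179.71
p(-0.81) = -1.19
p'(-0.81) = 16.40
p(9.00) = 5035.00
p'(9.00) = 1684.00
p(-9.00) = -5189.00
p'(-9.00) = 1720.00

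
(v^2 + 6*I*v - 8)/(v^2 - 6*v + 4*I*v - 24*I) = (v + 2*I)/(v - 6)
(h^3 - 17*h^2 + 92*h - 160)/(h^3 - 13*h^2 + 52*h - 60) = (h^2 - 12*h + 32)/(h^2 - 8*h + 12)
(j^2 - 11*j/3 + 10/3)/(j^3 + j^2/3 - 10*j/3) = (j - 2)/(j*(j + 2))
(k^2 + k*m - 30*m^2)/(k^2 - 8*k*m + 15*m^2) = (k + 6*m)/(k - 3*m)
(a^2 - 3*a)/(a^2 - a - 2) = a*(3 - a)/(-a^2 + a + 2)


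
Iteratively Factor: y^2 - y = (y - 1)*(y)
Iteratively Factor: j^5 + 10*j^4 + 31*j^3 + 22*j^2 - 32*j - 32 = (j - 1)*(j^4 + 11*j^3 + 42*j^2 + 64*j + 32) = (j - 1)*(j + 1)*(j^3 + 10*j^2 + 32*j + 32) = (j - 1)*(j + 1)*(j + 4)*(j^2 + 6*j + 8) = (j - 1)*(j + 1)*(j + 2)*(j + 4)*(j + 4)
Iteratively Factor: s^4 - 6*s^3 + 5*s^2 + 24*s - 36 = (s - 2)*(s^3 - 4*s^2 - 3*s + 18) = (s - 2)*(s + 2)*(s^2 - 6*s + 9) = (s - 3)*(s - 2)*(s + 2)*(s - 3)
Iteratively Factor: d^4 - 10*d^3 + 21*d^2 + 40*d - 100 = (d + 2)*(d^3 - 12*d^2 + 45*d - 50) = (d - 2)*(d + 2)*(d^2 - 10*d + 25) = (d - 5)*(d - 2)*(d + 2)*(d - 5)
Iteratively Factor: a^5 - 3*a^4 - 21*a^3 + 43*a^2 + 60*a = (a - 3)*(a^4 - 21*a^2 - 20*a) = a*(a - 3)*(a^3 - 21*a - 20) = a*(a - 3)*(a + 1)*(a^2 - a - 20) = a*(a - 5)*(a - 3)*(a + 1)*(a + 4)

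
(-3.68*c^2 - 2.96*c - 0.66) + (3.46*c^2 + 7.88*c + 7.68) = -0.22*c^2 + 4.92*c + 7.02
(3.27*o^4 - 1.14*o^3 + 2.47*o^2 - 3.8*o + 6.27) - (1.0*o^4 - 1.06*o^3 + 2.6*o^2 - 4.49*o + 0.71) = 2.27*o^4 - 0.0799999999999998*o^3 - 0.13*o^2 + 0.69*o + 5.56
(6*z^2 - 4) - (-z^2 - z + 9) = 7*z^2 + z - 13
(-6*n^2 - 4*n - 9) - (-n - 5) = -6*n^2 - 3*n - 4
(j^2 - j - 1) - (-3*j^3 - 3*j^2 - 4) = 3*j^3 + 4*j^2 - j + 3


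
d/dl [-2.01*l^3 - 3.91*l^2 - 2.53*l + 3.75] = -6.03*l^2 - 7.82*l - 2.53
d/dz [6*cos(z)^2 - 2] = -6*sin(2*z)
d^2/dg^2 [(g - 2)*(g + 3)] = 2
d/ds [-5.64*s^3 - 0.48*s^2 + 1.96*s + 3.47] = -16.92*s^2 - 0.96*s + 1.96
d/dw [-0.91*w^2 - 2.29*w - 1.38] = -1.82*w - 2.29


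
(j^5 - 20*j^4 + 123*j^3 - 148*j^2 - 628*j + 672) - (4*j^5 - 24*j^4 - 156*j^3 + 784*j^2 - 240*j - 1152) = -3*j^5 + 4*j^4 + 279*j^3 - 932*j^2 - 388*j + 1824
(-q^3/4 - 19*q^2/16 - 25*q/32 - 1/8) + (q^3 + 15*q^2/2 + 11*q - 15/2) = 3*q^3/4 + 101*q^2/16 + 327*q/32 - 61/8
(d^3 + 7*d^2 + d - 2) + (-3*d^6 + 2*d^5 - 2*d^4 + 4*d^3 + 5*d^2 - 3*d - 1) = -3*d^6 + 2*d^5 - 2*d^4 + 5*d^3 + 12*d^2 - 2*d - 3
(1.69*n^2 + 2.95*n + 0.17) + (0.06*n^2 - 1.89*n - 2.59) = 1.75*n^2 + 1.06*n - 2.42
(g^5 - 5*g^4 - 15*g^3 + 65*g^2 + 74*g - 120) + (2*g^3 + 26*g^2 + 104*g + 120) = g^5 - 5*g^4 - 13*g^3 + 91*g^2 + 178*g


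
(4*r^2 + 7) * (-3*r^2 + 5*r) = -12*r^4 + 20*r^3 - 21*r^2 + 35*r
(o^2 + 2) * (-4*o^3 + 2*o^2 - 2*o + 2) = -4*o^5 + 2*o^4 - 10*o^3 + 6*o^2 - 4*o + 4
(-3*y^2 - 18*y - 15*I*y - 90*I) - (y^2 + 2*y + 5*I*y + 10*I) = -4*y^2 - 20*y - 20*I*y - 100*I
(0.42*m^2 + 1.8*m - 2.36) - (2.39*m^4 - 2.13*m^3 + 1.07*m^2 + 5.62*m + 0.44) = -2.39*m^4 + 2.13*m^3 - 0.65*m^2 - 3.82*m - 2.8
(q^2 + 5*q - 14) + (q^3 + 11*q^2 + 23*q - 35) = q^3 + 12*q^2 + 28*q - 49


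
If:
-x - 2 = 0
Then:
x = -2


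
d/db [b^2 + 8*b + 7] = 2*b + 8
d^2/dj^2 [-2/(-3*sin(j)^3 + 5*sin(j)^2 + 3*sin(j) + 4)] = 2*(81*sin(j)^6 - 165*sin(j)^5 - 26*sin(j)^4 + 393*sin(j)^3 - 167*sin(j)^2 - 174*sin(j) + 22)/(3*sin(j)*cos(j)^2 - 5*cos(j)^2 + 9)^3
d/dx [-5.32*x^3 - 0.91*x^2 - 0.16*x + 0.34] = -15.96*x^2 - 1.82*x - 0.16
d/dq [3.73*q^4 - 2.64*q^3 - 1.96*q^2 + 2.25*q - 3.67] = 14.92*q^3 - 7.92*q^2 - 3.92*q + 2.25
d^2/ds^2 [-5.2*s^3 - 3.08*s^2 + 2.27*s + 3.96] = -31.2*s - 6.16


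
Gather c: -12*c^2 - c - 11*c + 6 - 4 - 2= -12*c^2 - 12*c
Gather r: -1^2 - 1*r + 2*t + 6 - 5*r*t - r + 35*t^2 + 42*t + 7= r*(-5*t - 2) + 35*t^2 + 44*t + 12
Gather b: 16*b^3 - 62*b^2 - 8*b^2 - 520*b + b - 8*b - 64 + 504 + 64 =16*b^3 - 70*b^2 - 527*b + 504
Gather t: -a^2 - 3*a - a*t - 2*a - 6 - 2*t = -a^2 - 5*a + t*(-a - 2) - 6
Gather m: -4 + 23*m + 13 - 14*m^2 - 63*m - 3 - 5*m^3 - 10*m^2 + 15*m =-5*m^3 - 24*m^2 - 25*m + 6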